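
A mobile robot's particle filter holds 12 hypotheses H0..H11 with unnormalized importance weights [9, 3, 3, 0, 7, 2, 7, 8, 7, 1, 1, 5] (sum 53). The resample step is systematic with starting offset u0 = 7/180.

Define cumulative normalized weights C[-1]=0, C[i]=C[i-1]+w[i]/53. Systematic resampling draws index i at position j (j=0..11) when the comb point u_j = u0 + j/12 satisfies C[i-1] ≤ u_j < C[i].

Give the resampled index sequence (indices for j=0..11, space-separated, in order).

C = [9/53, 12/53, 15/53, 15/53, 22/53, 24/53, 31/53, 39/53, 46/53, 47/53, 48/53, 1]
j=0: u_0=7/180 ∈ [0, 9/53) → index 0
j=1: u_1=11/90 ∈ [0, 9/53) → index 0
j=2: u_2=37/180 ∈ [9/53, 12/53) → index 1
j=3: u_3=13/45 ∈ [15/53, 22/53) → index 4
j=4: u_4=67/180 ∈ [15/53, 22/53) → index 4
j=5: u_5=41/90 ∈ [24/53, 31/53) → index 6
j=6: u_6=97/180 ∈ [24/53, 31/53) → index 6
j=7: u_7=28/45 ∈ [31/53, 39/53) → index 7
j=8: u_8=127/180 ∈ [31/53, 39/53) → index 7
j=9: u_9=71/90 ∈ [39/53, 46/53) → index 8
j=10: u_10=157/180 ∈ [46/53, 47/53) → index 9
j=11: u_11=43/45 ∈ [48/53, 1) → index 11

0 0 1 4 4 6 6 7 7 8 9 11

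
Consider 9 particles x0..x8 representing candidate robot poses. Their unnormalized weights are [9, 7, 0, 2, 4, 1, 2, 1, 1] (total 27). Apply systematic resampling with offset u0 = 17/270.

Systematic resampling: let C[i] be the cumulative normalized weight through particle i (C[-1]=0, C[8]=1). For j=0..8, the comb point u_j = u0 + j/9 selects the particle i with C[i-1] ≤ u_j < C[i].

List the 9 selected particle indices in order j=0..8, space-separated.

C = [1/3, 16/27, 16/27, 2/3, 22/27, 23/27, 25/27, 26/27, 1]
j=0: u_0=17/270 ∈ [0, 1/3) → index 0
j=1: u_1=47/270 ∈ [0, 1/3) → index 0
j=2: u_2=77/270 ∈ [0, 1/3) → index 0
j=3: u_3=107/270 ∈ [1/3, 16/27) → index 1
j=4: u_4=137/270 ∈ [1/3, 16/27) → index 1
j=5: u_5=167/270 ∈ [16/27, 2/3) → index 3
j=6: u_6=197/270 ∈ [2/3, 22/27) → index 4
j=7: u_7=227/270 ∈ [22/27, 23/27) → index 5
j=8: u_8=257/270 ∈ [25/27, 26/27) → index 7

0 0 0 1 1 3 4 5 7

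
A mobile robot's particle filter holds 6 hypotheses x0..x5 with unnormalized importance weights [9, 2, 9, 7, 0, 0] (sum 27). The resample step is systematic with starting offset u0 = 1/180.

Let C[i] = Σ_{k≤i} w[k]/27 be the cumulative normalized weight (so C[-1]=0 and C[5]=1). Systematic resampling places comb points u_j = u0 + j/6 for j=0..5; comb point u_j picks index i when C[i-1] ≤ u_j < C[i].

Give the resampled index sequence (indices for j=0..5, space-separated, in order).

C = [1/3, 11/27, 20/27, 1, 1, 1]
j=0: u_0=1/180 ∈ [0, 1/3) → index 0
j=1: u_1=31/180 ∈ [0, 1/3) → index 0
j=2: u_2=61/180 ∈ [1/3, 11/27) → index 1
j=3: u_3=91/180 ∈ [11/27, 20/27) → index 2
j=4: u_4=121/180 ∈ [11/27, 20/27) → index 2
j=5: u_5=151/180 ∈ [20/27, 1) → index 3

0 0 1 2 2 3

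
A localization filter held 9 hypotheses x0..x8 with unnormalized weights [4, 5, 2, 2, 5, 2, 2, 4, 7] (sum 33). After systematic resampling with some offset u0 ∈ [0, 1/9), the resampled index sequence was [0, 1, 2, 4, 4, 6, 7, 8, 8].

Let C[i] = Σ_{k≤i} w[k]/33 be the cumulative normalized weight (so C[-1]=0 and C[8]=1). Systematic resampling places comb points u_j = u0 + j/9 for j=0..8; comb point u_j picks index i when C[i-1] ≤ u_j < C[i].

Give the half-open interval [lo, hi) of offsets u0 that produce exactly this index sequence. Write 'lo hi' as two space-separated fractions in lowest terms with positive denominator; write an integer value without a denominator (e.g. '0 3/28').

C = [4/33, 3/11, 1/3, 13/33, 6/11, 20/33, 2/3, 26/33, 1]
j=0 picked index 0: u0 ∈ [0, 4/33)
j=1 picked index 1: u0 ∈ [1/99, 16/99)
j=2 picked index 2: u0 ∈ [5/99, 1/9)
j=3 picked index 4: u0 ∈ [2/33, 7/33)
j=4 picked index 4: u0 ∈ [-5/99, 10/99)
j=5 picked index 6: u0 ∈ [5/99, 1/9)
j=6 picked index 7: u0 ∈ [0, 4/33)
j=7 picked index 8: u0 ∈ [1/99, 2/9)
j=8 picked index 8: u0 ∈ [-10/99, 1/9)
intersection: [2/33, 10/99)

2/33 10/99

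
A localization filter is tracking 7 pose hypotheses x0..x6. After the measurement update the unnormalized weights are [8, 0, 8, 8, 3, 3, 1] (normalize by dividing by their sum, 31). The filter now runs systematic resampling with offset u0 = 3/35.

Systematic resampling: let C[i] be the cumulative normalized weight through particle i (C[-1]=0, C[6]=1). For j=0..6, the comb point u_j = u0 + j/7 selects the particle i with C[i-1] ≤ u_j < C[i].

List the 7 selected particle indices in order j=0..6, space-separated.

C = [8/31, 8/31, 16/31, 24/31, 27/31, 30/31, 1]
j=0: u_0=3/35 ∈ [0, 8/31) → index 0
j=1: u_1=8/35 ∈ [0, 8/31) → index 0
j=2: u_2=13/35 ∈ [8/31, 16/31) → index 2
j=3: u_3=18/35 ∈ [8/31, 16/31) → index 2
j=4: u_4=23/35 ∈ [16/31, 24/31) → index 3
j=5: u_5=4/5 ∈ [24/31, 27/31) → index 4
j=6: u_6=33/35 ∈ [27/31, 30/31) → index 5

0 0 2 2 3 4 5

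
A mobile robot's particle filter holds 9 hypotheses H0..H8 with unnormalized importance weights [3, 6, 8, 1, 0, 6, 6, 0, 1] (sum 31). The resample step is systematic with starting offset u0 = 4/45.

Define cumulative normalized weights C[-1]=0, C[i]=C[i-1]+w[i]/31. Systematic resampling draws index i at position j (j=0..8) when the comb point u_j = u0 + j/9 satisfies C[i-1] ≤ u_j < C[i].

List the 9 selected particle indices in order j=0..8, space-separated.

C = [3/31, 9/31, 17/31, 18/31, 18/31, 24/31, 30/31, 30/31, 1]
j=0: u_0=4/45 ∈ [0, 3/31) → index 0
j=1: u_1=1/5 ∈ [3/31, 9/31) → index 1
j=2: u_2=14/45 ∈ [9/31, 17/31) → index 2
j=3: u_3=19/45 ∈ [9/31, 17/31) → index 2
j=4: u_4=8/15 ∈ [9/31, 17/31) → index 2
j=5: u_5=29/45 ∈ [18/31, 24/31) → index 5
j=6: u_6=34/45 ∈ [18/31, 24/31) → index 5
j=7: u_7=13/15 ∈ [24/31, 30/31) → index 6
j=8: u_8=44/45 ∈ [30/31, 1) → index 8

0 1 2 2 2 5 5 6 8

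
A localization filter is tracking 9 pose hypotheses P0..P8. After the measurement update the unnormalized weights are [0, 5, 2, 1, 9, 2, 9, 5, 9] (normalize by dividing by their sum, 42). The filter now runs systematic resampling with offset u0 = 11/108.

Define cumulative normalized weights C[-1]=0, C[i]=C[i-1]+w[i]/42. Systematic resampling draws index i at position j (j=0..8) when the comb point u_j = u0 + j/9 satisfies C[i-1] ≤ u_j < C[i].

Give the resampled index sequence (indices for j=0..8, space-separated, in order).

1 4 4 5 6 6 7 8 8

C = [0, 5/42, 1/6, 4/21, 17/42, 19/42, 2/3, 11/14, 1]
j=0: u_0=11/108 ∈ [0, 5/42) → index 1
j=1: u_1=23/108 ∈ [4/21, 17/42) → index 4
j=2: u_2=35/108 ∈ [4/21, 17/42) → index 4
j=3: u_3=47/108 ∈ [17/42, 19/42) → index 5
j=4: u_4=59/108 ∈ [19/42, 2/3) → index 6
j=5: u_5=71/108 ∈ [19/42, 2/3) → index 6
j=6: u_6=83/108 ∈ [2/3, 11/14) → index 7
j=7: u_7=95/108 ∈ [11/14, 1) → index 8
j=8: u_8=107/108 ∈ [11/14, 1) → index 8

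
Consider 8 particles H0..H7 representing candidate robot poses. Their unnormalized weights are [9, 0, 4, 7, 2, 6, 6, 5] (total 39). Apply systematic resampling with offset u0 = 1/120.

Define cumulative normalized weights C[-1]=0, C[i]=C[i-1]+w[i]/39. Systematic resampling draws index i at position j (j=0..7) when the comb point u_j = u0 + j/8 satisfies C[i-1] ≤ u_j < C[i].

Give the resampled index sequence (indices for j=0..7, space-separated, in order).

0 0 2 3 3 5 6 7

C = [3/13, 3/13, 1/3, 20/39, 22/39, 28/39, 34/39, 1]
j=0: u_0=1/120 ∈ [0, 3/13) → index 0
j=1: u_1=2/15 ∈ [0, 3/13) → index 0
j=2: u_2=31/120 ∈ [3/13, 1/3) → index 2
j=3: u_3=23/60 ∈ [1/3, 20/39) → index 3
j=4: u_4=61/120 ∈ [1/3, 20/39) → index 3
j=5: u_5=19/30 ∈ [22/39, 28/39) → index 5
j=6: u_6=91/120 ∈ [28/39, 34/39) → index 6
j=7: u_7=53/60 ∈ [34/39, 1) → index 7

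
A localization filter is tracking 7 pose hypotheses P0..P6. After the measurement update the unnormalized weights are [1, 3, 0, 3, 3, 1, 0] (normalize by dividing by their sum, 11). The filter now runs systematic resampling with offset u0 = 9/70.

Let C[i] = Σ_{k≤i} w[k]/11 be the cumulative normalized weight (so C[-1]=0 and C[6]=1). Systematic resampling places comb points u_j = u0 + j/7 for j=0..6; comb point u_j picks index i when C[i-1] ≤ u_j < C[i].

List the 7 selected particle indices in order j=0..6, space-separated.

C = [1/11, 4/11, 4/11, 7/11, 10/11, 1, 1]
j=0: u_0=9/70 ∈ [1/11, 4/11) → index 1
j=1: u_1=19/70 ∈ [1/11, 4/11) → index 1
j=2: u_2=29/70 ∈ [4/11, 7/11) → index 3
j=3: u_3=39/70 ∈ [4/11, 7/11) → index 3
j=4: u_4=7/10 ∈ [7/11, 10/11) → index 4
j=5: u_5=59/70 ∈ [7/11, 10/11) → index 4
j=6: u_6=69/70 ∈ [10/11, 1) → index 5

1 1 3 3 4 4 5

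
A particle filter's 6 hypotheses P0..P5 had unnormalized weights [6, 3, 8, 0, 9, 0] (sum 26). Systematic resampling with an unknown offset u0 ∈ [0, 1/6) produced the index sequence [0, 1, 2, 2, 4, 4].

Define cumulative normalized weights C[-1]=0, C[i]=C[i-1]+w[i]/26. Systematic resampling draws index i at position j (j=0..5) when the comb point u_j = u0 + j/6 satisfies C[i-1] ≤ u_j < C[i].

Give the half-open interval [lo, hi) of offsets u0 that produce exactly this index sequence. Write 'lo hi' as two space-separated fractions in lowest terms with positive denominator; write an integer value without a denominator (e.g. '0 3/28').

5/78 2/13

C = [3/13, 9/26, 17/26, 17/26, 1, 1]
j=0 picked index 0: u0 ∈ [0, 3/13)
j=1 picked index 1: u0 ∈ [5/78, 7/39)
j=2 picked index 2: u0 ∈ [1/78, 25/78)
j=3 picked index 2: u0 ∈ [-2/13, 2/13)
j=4 picked index 4: u0 ∈ [-1/78, 1/3)
j=5 picked index 4: u0 ∈ [-7/39, 1/6)
intersection: [5/78, 2/13)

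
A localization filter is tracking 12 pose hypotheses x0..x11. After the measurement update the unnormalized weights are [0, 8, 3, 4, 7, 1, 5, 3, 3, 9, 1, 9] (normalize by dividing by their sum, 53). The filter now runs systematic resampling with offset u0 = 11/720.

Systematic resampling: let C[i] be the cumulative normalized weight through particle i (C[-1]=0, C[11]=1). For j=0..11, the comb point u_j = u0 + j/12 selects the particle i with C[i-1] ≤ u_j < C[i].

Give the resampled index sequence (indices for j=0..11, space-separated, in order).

C = [0, 8/53, 11/53, 15/53, 22/53, 23/53, 28/53, 31/53, 34/53, 43/53, 44/53, 1]
j=0: u_0=11/720 ∈ [0, 8/53) → index 1
j=1: u_1=71/720 ∈ [0, 8/53) → index 1
j=2: u_2=131/720 ∈ [8/53, 11/53) → index 2
j=3: u_3=191/720 ∈ [11/53, 15/53) → index 3
j=4: u_4=251/720 ∈ [15/53, 22/53) → index 4
j=5: u_5=311/720 ∈ [22/53, 23/53) → index 5
j=6: u_6=371/720 ∈ [23/53, 28/53) → index 6
j=7: u_7=431/720 ∈ [31/53, 34/53) → index 8
j=8: u_8=491/720 ∈ [34/53, 43/53) → index 9
j=9: u_9=551/720 ∈ [34/53, 43/53) → index 9
j=10: u_10=611/720 ∈ [44/53, 1) → index 11
j=11: u_11=671/720 ∈ [44/53, 1) → index 11

1 1 2 3 4 5 6 8 9 9 11 11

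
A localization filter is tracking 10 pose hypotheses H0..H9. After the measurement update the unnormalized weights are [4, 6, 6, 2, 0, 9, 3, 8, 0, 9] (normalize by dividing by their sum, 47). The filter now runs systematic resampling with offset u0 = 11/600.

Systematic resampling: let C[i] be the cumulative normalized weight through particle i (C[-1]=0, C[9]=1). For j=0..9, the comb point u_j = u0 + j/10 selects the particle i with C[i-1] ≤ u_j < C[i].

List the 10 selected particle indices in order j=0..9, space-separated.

C = [4/47, 10/47, 16/47, 18/47, 18/47, 27/47, 30/47, 38/47, 38/47, 1]
j=0: u_0=11/600 ∈ [0, 4/47) → index 0
j=1: u_1=71/600 ∈ [4/47, 10/47) → index 1
j=2: u_2=131/600 ∈ [10/47, 16/47) → index 2
j=3: u_3=191/600 ∈ [10/47, 16/47) → index 2
j=4: u_4=251/600 ∈ [18/47, 27/47) → index 5
j=5: u_5=311/600 ∈ [18/47, 27/47) → index 5
j=6: u_6=371/600 ∈ [27/47, 30/47) → index 6
j=7: u_7=431/600 ∈ [30/47, 38/47) → index 7
j=8: u_8=491/600 ∈ [38/47, 1) → index 9
j=9: u_9=551/600 ∈ [38/47, 1) → index 9

0 1 2 2 5 5 6 7 9 9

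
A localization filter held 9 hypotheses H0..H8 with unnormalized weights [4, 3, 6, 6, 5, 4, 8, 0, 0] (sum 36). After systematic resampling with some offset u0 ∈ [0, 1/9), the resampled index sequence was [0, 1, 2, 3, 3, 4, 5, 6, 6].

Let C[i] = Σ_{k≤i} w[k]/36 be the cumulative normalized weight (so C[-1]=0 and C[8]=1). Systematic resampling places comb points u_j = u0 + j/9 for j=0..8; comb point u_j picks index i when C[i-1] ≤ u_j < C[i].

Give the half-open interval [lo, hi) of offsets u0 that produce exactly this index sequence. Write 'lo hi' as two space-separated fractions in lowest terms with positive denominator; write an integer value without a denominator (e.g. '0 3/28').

C = [1/9, 7/36, 13/36, 19/36, 2/3, 7/9, 1, 1, 1]
j=0 picked index 0: u0 ∈ [0, 1/9)
j=1 picked index 1: u0 ∈ [0, 1/12)
j=2 picked index 2: u0 ∈ [-1/36, 5/36)
j=3 picked index 3: u0 ∈ [1/36, 7/36)
j=4 picked index 3: u0 ∈ [-1/12, 1/12)
j=5 picked index 4: u0 ∈ [-1/36, 1/9)
j=6 picked index 5: u0 ∈ [0, 1/9)
j=7 picked index 6: u0 ∈ [0, 2/9)
j=8 picked index 6: u0 ∈ [-1/9, 1/9)
intersection: [1/36, 1/12)

1/36 1/12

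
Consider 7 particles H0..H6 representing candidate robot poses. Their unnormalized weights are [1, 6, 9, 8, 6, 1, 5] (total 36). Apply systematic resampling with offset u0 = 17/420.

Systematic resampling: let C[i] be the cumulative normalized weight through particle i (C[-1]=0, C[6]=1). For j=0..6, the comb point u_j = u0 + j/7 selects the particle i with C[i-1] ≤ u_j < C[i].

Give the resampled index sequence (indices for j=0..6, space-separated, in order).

C = [1/36, 7/36, 4/9, 2/3, 5/6, 31/36, 1]
j=0: u_0=17/420 ∈ [1/36, 7/36) → index 1
j=1: u_1=11/60 ∈ [1/36, 7/36) → index 1
j=2: u_2=137/420 ∈ [7/36, 4/9) → index 2
j=3: u_3=197/420 ∈ [4/9, 2/3) → index 3
j=4: u_4=257/420 ∈ [4/9, 2/3) → index 3
j=5: u_5=317/420 ∈ [2/3, 5/6) → index 4
j=6: u_6=377/420 ∈ [31/36, 1) → index 6

1 1 2 3 3 4 6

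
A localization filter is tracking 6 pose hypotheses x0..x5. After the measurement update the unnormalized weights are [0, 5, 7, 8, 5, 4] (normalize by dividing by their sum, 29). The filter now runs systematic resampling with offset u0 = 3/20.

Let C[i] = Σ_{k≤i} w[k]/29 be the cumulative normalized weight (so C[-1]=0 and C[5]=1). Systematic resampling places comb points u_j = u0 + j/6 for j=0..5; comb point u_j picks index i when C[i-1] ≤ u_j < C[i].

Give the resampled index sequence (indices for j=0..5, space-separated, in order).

C = [0, 5/29, 12/29, 20/29, 25/29, 1]
j=0: u_0=3/20 ∈ [0, 5/29) → index 1
j=1: u_1=19/60 ∈ [5/29, 12/29) → index 2
j=2: u_2=29/60 ∈ [12/29, 20/29) → index 3
j=3: u_3=13/20 ∈ [12/29, 20/29) → index 3
j=4: u_4=49/60 ∈ [20/29, 25/29) → index 4
j=5: u_5=59/60 ∈ [25/29, 1) → index 5

1 2 3 3 4 5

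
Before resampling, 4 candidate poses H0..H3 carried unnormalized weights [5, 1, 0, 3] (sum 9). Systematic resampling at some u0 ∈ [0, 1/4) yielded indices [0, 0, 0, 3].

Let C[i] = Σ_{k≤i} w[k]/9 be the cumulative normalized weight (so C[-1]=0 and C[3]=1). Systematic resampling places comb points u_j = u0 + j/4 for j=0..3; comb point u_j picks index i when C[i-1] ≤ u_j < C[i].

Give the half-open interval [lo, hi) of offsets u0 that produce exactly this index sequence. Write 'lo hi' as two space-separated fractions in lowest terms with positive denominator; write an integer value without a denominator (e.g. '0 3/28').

C = [5/9, 2/3, 2/3, 1]
j=0 picked index 0: u0 ∈ [0, 5/9)
j=1 picked index 0: u0 ∈ [-1/4, 11/36)
j=2 picked index 0: u0 ∈ [-1/2, 1/18)
j=3 picked index 3: u0 ∈ [-1/12, 1/4)
intersection: [0, 1/18)

0 1/18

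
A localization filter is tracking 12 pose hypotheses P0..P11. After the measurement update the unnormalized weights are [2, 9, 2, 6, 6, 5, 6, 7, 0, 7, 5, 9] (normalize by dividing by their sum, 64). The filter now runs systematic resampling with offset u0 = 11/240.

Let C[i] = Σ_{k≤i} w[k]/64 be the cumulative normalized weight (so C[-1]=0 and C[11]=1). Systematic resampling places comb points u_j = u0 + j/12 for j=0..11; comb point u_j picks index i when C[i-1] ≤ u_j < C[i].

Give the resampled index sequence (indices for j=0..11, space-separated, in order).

1 1 3 3 4 5 6 7 9 10 11 11

C = [1/32, 11/64, 13/64, 19/64, 25/64, 15/32, 9/16, 43/64, 43/64, 25/32, 55/64, 1]
j=0: u_0=11/240 ∈ [1/32, 11/64) → index 1
j=1: u_1=31/240 ∈ [1/32, 11/64) → index 1
j=2: u_2=17/80 ∈ [13/64, 19/64) → index 3
j=3: u_3=71/240 ∈ [13/64, 19/64) → index 3
j=4: u_4=91/240 ∈ [19/64, 25/64) → index 4
j=5: u_5=37/80 ∈ [25/64, 15/32) → index 5
j=6: u_6=131/240 ∈ [15/32, 9/16) → index 6
j=7: u_7=151/240 ∈ [9/16, 43/64) → index 7
j=8: u_8=57/80 ∈ [43/64, 25/32) → index 9
j=9: u_9=191/240 ∈ [25/32, 55/64) → index 10
j=10: u_10=211/240 ∈ [55/64, 1) → index 11
j=11: u_11=77/80 ∈ [55/64, 1) → index 11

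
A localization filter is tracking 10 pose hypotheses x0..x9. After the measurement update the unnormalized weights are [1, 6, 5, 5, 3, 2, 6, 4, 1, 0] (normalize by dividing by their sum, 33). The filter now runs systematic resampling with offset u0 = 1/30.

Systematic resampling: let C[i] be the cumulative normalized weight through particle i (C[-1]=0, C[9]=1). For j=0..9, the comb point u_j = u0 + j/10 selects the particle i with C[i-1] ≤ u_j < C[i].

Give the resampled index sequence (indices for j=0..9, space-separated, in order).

C = [1/33, 7/33, 4/11, 17/33, 20/33, 2/3, 28/33, 32/33, 1, 1]
j=0: u_0=1/30 ∈ [1/33, 7/33) → index 1
j=1: u_1=2/15 ∈ [1/33, 7/33) → index 1
j=2: u_2=7/30 ∈ [7/33, 4/11) → index 2
j=3: u_3=1/3 ∈ [7/33, 4/11) → index 2
j=4: u_4=13/30 ∈ [4/11, 17/33) → index 3
j=5: u_5=8/15 ∈ [17/33, 20/33) → index 4
j=6: u_6=19/30 ∈ [20/33, 2/3) → index 5
j=7: u_7=11/15 ∈ [2/3, 28/33) → index 6
j=8: u_8=5/6 ∈ [2/3, 28/33) → index 6
j=9: u_9=14/15 ∈ [28/33, 32/33) → index 7

1 1 2 2 3 4 5 6 6 7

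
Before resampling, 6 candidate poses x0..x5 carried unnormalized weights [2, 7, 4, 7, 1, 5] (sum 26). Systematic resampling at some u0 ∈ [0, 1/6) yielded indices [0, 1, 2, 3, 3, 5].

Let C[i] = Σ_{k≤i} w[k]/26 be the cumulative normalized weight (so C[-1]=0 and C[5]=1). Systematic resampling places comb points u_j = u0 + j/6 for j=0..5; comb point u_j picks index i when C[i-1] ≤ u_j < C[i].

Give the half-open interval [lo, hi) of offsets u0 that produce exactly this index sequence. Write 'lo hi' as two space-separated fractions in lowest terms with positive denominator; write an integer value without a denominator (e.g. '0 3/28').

C = [1/13, 9/26, 1/2, 10/13, 21/26, 1]
j=0 picked index 0: u0 ∈ [0, 1/13)
j=1 picked index 1: u0 ∈ [-7/78, 7/39)
j=2 picked index 2: u0 ∈ [1/78, 1/6)
j=3 picked index 3: u0 ∈ [0, 7/26)
j=4 picked index 3: u0 ∈ [-1/6, 4/39)
j=5 picked index 5: u0 ∈ [-1/39, 1/6)
intersection: [1/78, 1/13)

1/78 1/13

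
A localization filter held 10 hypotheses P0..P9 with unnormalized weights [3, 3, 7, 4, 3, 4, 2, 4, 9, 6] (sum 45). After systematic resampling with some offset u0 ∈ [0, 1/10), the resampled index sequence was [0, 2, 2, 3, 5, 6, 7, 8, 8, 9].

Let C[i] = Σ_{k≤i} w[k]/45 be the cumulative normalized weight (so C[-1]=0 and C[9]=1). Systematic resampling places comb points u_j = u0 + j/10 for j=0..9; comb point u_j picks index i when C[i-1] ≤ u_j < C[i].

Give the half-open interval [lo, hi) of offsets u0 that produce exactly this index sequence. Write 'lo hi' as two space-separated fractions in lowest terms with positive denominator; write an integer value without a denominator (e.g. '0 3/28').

2/45 1/15

C = [1/15, 2/15, 13/45, 17/45, 4/9, 8/15, 26/45, 2/3, 13/15, 1]
j=0 picked index 0: u0 ∈ [0, 1/15)
j=1 picked index 2: u0 ∈ [1/30, 17/90)
j=2 picked index 2: u0 ∈ [-1/15, 4/45)
j=3 picked index 3: u0 ∈ [-1/90, 7/90)
j=4 picked index 5: u0 ∈ [2/45, 2/15)
j=5 picked index 6: u0 ∈ [1/30, 7/90)
j=6 picked index 7: u0 ∈ [-1/45, 1/15)
j=7 picked index 8: u0 ∈ [-1/30, 1/6)
j=8 picked index 8: u0 ∈ [-2/15, 1/15)
j=9 picked index 9: u0 ∈ [-1/30, 1/10)
intersection: [2/45, 1/15)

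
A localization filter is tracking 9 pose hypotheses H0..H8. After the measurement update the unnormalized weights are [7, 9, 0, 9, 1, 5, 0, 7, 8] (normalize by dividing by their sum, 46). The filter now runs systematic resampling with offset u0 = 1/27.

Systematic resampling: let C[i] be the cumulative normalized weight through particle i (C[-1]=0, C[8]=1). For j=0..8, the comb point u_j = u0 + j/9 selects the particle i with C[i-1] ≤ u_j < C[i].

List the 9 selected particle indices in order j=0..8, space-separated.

C = [7/46, 8/23, 8/23, 25/46, 13/23, 31/46, 31/46, 19/23, 1]
j=0: u_0=1/27 ∈ [0, 7/46) → index 0
j=1: u_1=4/27 ∈ [0, 7/46) → index 0
j=2: u_2=7/27 ∈ [7/46, 8/23) → index 1
j=3: u_3=10/27 ∈ [8/23, 25/46) → index 3
j=4: u_4=13/27 ∈ [8/23, 25/46) → index 3
j=5: u_5=16/27 ∈ [13/23, 31/46) → index 5
j=6: u_6=19/27 ∈ [31/46, 19/23) → index 7
j=7: u_7=22/27 ∈ [31/46, 19/23) → index 7
j=8: u_8=25/27 ∈ [19/23, 1) → index 8

0 0 1 3 3 5 7 7 8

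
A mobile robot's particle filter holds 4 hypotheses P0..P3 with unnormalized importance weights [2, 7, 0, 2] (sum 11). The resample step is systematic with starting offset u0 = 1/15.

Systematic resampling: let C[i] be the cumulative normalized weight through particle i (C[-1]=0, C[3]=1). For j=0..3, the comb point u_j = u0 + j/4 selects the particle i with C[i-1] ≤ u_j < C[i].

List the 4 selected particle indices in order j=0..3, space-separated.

0 1 1 1

C = [2/11, 9/11, 9/11, 1]
j=0: u_0=1/15 ∈ [0, 2/11) → index 0
j=1: u_1=19/60 ∈ [2/11, 9/11) → index 1
j=2: u_2=17/30 ∈ [2/11, 9/11) → index 1
j=3: u_3=49/60 ∈ [2/11, 9/11) → index 1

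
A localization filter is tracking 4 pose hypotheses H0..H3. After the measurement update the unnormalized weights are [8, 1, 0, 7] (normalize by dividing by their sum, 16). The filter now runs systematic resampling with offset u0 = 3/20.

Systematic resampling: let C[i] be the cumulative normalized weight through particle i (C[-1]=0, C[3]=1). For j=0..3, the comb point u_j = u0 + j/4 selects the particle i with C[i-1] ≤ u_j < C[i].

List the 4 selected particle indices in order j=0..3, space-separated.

0 0 3 3

C = [1/2, 9/16, 9/16, 1]
j=0: u_0=3/20 ∈ [0, 1/2) → index 0
j=1: u_1=2/5 ∈ [0, 1/2) → index 0
j=2: u_2=13/20 ∈ [9/16, 1) → index 3
j=3: u_3=9/10 ∈ [9/16, 1) → index 3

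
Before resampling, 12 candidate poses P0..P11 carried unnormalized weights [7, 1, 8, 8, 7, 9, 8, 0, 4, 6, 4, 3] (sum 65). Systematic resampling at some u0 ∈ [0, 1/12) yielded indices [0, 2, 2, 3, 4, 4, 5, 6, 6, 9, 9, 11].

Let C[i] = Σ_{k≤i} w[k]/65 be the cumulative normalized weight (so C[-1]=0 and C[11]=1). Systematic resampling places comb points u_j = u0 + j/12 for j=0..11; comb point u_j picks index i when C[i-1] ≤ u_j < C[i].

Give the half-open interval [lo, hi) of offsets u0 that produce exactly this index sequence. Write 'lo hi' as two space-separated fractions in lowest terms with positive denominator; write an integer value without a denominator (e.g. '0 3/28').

1/20 23/390

C = [7/65, 8/65, 16/65, 24/65, 31/65, 8/13, 48/65, 48/65, 4/5, 58/65, 62/65, 1]
j=0 picked index 0: u0 ∈ [0, 7/65)
j=1 picked index 2: u0 ∈ [31/780, 127/780)
j=2 picked index 2: u0 ∈ [-17/390, 31/390)
j=3 picked index 3: u0 ∈ [-1/260, 31/260)
j=4 picked index 4: u0 ∈ [7/195, 28/195)
j=5 picked index 4: u0 ∈ [-37/780, 47/780)
j=6 picked index 5: u0 ∈ [-3/130, 3/26)
j=7 picked index 6: u0 ∈ [5/156, 121/780)
j=8 picked index 6: u0 ∈ [-2/39, 14/195)
j=9 picked index 9: u0 ∈ [1/20, 37/260)
j=10 picked index 9: u0 ∈ [-1/30, 23/390)
j=11 picked index 11: u0 ∈ [29/780, 1/12)
intersection: [1/20, 23/390)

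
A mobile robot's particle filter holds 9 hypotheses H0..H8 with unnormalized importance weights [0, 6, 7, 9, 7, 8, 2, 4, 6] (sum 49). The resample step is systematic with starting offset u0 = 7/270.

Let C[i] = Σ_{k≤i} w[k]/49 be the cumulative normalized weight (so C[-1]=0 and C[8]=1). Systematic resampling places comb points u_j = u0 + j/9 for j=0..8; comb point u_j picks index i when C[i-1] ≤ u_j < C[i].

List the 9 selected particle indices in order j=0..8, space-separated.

1 2 2 3 4 4 5 7 8

C = [0, 6/49, 13/49, 22/49, 29/49, 37/49, 39/49, 43/49, 1]
j=0: u_0=7/270 ∈ [0, 6/49) → index 1
j=1: u_1=37/270 ∈ [6/49, 13/49) → index 2
j=2: u_2=67/270 ∈ [6/49, 13/49) → index 2
j=3: u_3=97/270 ∈ [13/49, 22/49) → index 3
j=4: u_4=127/270 ∈ [22/49, 29/49) → index 4
j=5: u_5=157/270 ∈ [22/49, 29/49) → index 4
j=6: u_6=187/270 ∈ [29/49, 37/49) → index 5
j=7: u_7=217/270 ∈ [39/49, 43/49) → index 7
j=8: u_8=247/270 ∈ [43/49, 1) → index 8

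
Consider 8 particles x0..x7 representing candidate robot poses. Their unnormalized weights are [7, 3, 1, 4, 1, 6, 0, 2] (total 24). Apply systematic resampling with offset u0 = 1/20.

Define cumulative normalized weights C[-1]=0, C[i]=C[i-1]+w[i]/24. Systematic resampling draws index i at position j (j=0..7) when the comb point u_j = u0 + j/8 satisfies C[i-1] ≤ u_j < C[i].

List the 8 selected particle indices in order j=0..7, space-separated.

C = [7/24, 5/12, 11/24, 5/8, 2/3, 11/12, 11/12, 1]
j=0: u_0=1/20 ∈ [0, 7/24) → index 0
j=1: u_1=7/40 ∈ [0, 7/24) → index 0
j=2: u_2=3/10 ∈ [7/24, 5/12) → index 1
j=3: u_3=17/40 ∈ [5/12, 11/24) → index 2
j=4: u_4=11/20 ∈ [11/24, 5/8) → index 3
j=5: u_5=27/40 ∈ [2/3, 11/12) → index 5
j=6: u_6=4/5 ∈ [2/3, 11/12) → index 5
j=7: u_7=37/40 ∈ [11/12, 1) → index 7

0 0 1 2 3 5 5 7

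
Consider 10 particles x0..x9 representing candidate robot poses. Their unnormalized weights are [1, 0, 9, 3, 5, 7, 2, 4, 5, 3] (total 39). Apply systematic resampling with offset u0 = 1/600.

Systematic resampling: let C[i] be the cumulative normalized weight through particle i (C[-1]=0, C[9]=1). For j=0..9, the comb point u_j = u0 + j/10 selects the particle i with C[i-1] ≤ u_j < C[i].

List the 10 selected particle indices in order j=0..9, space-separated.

C = [1/39, 1/39, 10/39, 1/3, 6/13, 25/39, 9/13, 31/39, 12/13, 1]
j=0: u_0=1/600 ∈ [0, 1/39) → index 0
j=1: u_1=61/600 ∈ [1/39, 10/39) → index 2
j=2: u_2=121/600 ∈ [1/39, 10/39) → index 2
j=3: u_3=181/600 ∈ [10/39, 1/3) → index 3
j=4: u_4=241/600 ∈ [1/3, 6/13) → index 4
j=5: u_5=301/600 ∈ [6/13, 25/39) → index 5
j=6: u_6=361/600 ∈ [6/13, 25/39) → index 5
j=7: u_7=421/600 ∈ [9/13, 31/39) → index 7
j=8: u_8=481/600 ∈ [31/39, 12/13) → index 8
j=9: u_9=541/600 ∈ [31/39, 12/13) → index 8

0 2 2 3 4 5 5 7 8 8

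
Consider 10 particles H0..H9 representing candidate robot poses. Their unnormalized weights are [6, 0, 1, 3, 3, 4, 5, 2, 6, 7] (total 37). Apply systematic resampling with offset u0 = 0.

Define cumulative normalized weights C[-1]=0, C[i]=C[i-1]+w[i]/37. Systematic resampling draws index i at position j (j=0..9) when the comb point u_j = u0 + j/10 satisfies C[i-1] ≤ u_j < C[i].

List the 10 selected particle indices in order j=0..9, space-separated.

0 0 3 4 5 6 7 8 8 9

C = [6/37, 6/37, 7/37, 10/37, 13/37, 17/37, 22/37, 24/37, 30/37, 1]
j=0: u_0=0 ∈ [0, 6/37) → index 0
j=1: u_1=1/10 ∈ [0, 6/37) → index 0
j=2: u_2=1/5 ∈ [7/37, 10/37) → index 3
j=3: u_3=3/10 ∈ [10/37, 13/37) → index 4
j=4: u_4=2/5 ∈ [13/37, 17/37) → index 5
j=5: u_5=1/2 ∈ [17/37, 22/37) → index 6
j=6: u_6=3/5 ∈ [22/37, 24/37) → index 7
j=7: u_7=7/10 ∈ [24/37, 30/37) → index 8
j=8: u_8=4/5 ∈ [24/37, 30/37) → index 8
j=9: u_9=9/10 ∈ [30/37, 1) → index 9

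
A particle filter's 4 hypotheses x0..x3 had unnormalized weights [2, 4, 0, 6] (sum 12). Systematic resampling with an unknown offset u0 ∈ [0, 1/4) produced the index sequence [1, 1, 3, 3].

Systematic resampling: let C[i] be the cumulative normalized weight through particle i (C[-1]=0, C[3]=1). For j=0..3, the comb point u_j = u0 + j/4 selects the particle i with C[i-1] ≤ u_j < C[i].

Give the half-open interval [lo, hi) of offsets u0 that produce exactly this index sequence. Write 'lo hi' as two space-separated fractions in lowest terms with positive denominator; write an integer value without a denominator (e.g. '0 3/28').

1/6 1/4

C = [1/6, 1/2, 1/2, 1]
j=0 picked index 1: u0 ∈ [1/6, 1/2)
j=1 picked index 1: u0 ∈ [-1/12, 1/4)
j=2 picked index 3: u0 ∈ [0, 1/2)
j=3 picked index 3: u0 ∈ [-1/4, 1/4)
intersection: [1/6, 1/4)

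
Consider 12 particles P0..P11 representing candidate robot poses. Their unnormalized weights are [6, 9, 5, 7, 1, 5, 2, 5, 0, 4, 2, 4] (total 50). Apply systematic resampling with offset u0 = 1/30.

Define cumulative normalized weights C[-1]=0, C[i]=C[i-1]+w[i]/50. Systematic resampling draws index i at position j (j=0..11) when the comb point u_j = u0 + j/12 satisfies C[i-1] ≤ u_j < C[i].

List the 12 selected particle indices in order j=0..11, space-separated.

C = [3/25, 3/10, 2/5, 27/50, 14/25, 33/50, 7/10, 4/5, 4/5, 22/25, 23/25, 1]
j=0: u_0=1/30 ∈ [0, 3/25) → index 0
j=1: u_1=7/60 ∈ [0, 3/25) → index 0
j=2: u_2=1/5 ∈ [3/25, 3/10) → index 1
j=3: u_3=17/60 ∈ [3/25, 3/10) → index 1
j=4: u_4=11/30 ∈ [3/10, 2/5) → index 2
j=5: u_5=9/20 ∈ [2/5, 27/50) → index 3
j=6: u_6=8/15 ∈ [2/5, 27/50) → index 3
j=7: u_7=37/60 ∈ [14/25, 33/50) → index 5
j=8: u_8=7/10 ∈ [7/10, 4/5) → index 7
j=9: u_9=47/60 ∈ [7/10, 4/5) → index 7
j=10: u_10=13/15 ∈ [4/5, 22/25) → index 9
j=11: u_11=19/20 ∈ [23/25, 1) → index 11

0 0 1 1 2 3 3 5 7 7 9 11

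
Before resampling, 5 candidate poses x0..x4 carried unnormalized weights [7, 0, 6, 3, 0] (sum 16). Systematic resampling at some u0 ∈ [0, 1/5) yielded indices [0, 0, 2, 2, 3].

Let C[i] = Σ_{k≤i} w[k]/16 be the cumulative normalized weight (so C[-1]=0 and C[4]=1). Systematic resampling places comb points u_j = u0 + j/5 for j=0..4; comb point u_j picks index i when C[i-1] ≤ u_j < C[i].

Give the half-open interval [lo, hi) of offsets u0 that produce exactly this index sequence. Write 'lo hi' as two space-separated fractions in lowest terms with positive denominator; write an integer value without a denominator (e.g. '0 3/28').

C = [7/16, 7/16, 13/16, 1, 1]
j=0 picked index 0: u0 ∈ [0, 7/16)
j=1 picked index 0: u0 ∈ [-1/5, 19/80)
j=2 picked index 2: u0 ∈ [3/80, 33/80)
j=3 picked index 2: u0 ∈ [-13/80, 17/80)
j=4 picked index 3: u0 ∈ [1/80, 1/5)
intersection: [3/80, 1/5)

3/80 1/5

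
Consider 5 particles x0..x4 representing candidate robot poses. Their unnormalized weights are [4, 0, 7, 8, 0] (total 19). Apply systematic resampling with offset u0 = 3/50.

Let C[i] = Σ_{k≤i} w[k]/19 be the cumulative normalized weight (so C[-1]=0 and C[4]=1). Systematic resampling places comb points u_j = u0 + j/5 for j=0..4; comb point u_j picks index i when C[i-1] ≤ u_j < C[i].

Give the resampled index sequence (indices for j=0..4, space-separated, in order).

C = [4/19, 4/19, 11/19, 1, 1]
j=0: u_0=3/50 ∈ [0, 4/19) → index 0
j=1: u_1=13/50 ∈ [4/19, 11/19) → index 2
j=2: u_2=23/50 ∈ [4/19, 11/19) → index 2
j=3: u_3=33/50 ∈ [11/19, 1) → index 3
j=4: u_4=43/50 ∈ [11/19, 1) → index 3

0 2 2 3 3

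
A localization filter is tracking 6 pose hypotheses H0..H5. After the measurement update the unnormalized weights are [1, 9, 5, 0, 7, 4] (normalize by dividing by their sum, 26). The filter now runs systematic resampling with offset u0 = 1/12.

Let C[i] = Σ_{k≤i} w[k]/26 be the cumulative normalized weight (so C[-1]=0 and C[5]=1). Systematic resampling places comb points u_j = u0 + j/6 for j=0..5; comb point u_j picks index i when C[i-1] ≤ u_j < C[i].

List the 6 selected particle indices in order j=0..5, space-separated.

1 1 2 4 4 5

C = [1/26, 5/13, 15/26, 15/26, 11/13, 1]
j=0: u_0=1/12 ∈ [1/26, 5/13) → index 1
j=1: u_1=1/4 ∈ [1/26, 5/13) → index 1
j=2: u_2=5/12 ∈ [5/13, 15/26) → index 2
j=3: u_3=7/12 ∈ [15/26, 11/13) → index 4
j=4: u_4=3/4 ∈ [15/26, 11/13) → index 4
j=5: u_5=11/12 ∈ [11/13, 1) → index 5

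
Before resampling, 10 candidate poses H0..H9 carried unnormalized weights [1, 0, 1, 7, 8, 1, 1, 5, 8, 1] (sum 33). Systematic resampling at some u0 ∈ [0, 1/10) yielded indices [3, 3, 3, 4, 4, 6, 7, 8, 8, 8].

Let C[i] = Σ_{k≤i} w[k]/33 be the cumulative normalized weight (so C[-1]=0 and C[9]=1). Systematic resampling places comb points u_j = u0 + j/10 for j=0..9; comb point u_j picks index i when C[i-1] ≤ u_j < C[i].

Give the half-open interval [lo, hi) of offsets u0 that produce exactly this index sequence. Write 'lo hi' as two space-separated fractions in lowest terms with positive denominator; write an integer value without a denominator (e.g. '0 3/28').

2/33 23/330

C = [1/33, 1/33, 2/33, 3/11, 17/33, 6/11, 19/33, 8/11, 32/33, 1]
j=0 picked index 3: u0 ∈ [2/33, 3/11)
j=1 picked index 3: u0 ∈ [-13/330, 19/110)
j=2 picked index 3: u0 ∈ [-23/165, 4/55)
j=3 picked index 4: u0 ∈ [-3/110, 71/330)
j=4 picked index 4: u0 ∈ [-7/55, 19/165)
j=5 picked index 6: u0 ∈ [1/22, 5/66)
j=6 picked index 7: u0 ∈ [-4/165, 7/55)
j=7 picked index 8: u0 ∈ [3/110, 89/330)
j=8 picked index 8: u0 ∈ [-4/55, 28/165)
j=9 picked index 8: u0 ∈ [-19/110, 23/330)
intersection: [2/33, 23/330)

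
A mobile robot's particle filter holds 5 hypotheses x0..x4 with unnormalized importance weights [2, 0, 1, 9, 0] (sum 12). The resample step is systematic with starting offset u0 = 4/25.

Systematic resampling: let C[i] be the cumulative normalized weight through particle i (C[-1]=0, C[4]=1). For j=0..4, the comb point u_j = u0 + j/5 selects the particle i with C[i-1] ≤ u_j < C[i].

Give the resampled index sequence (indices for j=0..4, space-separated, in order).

0 3 3 3 3

C = [1/6, 1/6, 1/4, 1, 1]
j=0: u_0=4/25 ∈ [0, 1/6) → index 0
j=1: u_1=9/25 ∈ [1/4, 1) → index 3
j=2: u_2=14/25 ∈ [1/4, 1) → index 3
j=3: u_3=19/25 ∈ [1/4, 1) → index 3
j=4: u_4=24/25 ∈ [1/4, 1) → index 3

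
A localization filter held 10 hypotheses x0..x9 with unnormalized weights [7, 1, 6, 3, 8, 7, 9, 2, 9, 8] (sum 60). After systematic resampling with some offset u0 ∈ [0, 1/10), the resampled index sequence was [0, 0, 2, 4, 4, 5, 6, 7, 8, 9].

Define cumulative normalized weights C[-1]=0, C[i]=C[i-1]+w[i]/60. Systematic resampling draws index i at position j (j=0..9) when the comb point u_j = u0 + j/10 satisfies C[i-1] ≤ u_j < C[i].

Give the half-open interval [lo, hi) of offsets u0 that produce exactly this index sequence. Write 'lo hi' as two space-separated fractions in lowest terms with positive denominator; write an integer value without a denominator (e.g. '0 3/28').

C = [7/60, 2/15, 7/30, 17/60, 5/12, 8/15, 41/60, 43/60, 13/15, 1]
j=0 picked index 0: u0 ∈ [0, 7/60)
j=1 picked index 0: u0 ∈ [-1/10, 1/60)
j=2 picked index 2: u0 ∈ [-1/15, 1/30)
j=3 picked index 4: u0 ∈ [-1/60, 7/60)
j=4 picked index 4: u0 ∈ [-7/60, 1/60)
j=5 picked index 5: u0 ∈ [-1/12, 1/30)
j=6 picked index 6: u0 ∈ [-1/15, 1/12)
j=7 picked index 7: u0 ∈ [-1/60, 1/60)
j=8 picked index 8: u0 ∈ [-1/12, 1/15)
j=9 picked index 9: u0 ∈ [-1/30, 1/10)
intersection: [0, 1/60)

0 1/60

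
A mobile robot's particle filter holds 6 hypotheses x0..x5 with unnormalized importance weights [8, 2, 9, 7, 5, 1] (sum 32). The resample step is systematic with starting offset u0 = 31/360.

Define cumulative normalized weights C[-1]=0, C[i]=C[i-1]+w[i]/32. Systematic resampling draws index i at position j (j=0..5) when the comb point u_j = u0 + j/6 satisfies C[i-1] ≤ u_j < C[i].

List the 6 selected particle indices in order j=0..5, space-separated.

C = [1/4, 5/16, 19/32, 13/16, 31/32, 1]
j=0: u_0=31/360 ∈ [0, 1/4) → index 0
j=1: u_1=91/360 ∈ [1/4, 5/16) → index 1
j=2: u_2=151/360 ∈ [5/16, 19/32) → index 2
j=3: u_3=211/360 ∈ [5/16, 19/32) → index 2
j=4: u_4=271/360 ∈ [19/32, 13/16) → index 3
j=5: u_5=331/360 ∈ [13/16, 31/32) → index 4

0 1 2 2 3 4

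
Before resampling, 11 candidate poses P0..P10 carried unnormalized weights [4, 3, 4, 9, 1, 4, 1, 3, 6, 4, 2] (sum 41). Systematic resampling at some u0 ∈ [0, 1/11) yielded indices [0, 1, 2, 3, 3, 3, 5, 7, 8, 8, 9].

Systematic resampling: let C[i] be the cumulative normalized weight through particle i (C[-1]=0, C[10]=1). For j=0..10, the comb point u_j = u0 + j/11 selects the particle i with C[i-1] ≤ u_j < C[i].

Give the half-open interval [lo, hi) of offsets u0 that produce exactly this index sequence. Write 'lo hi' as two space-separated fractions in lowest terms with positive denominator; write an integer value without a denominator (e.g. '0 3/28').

C = [4/41, 7/41, 11/41, 20/41, 21/41, 25/41, 26/41, 29/41, 35/41, 39/41, 1]
j=0 picked index 0: u0 ∈ [0, 4/41)
j=1 picked index 1: u0 ∈ [3/451, 36/451)
j=2 picked index 2: u0 ∈ [-5/451, 39/451)
j=3 picked index 3: u0 ∈ [-2/451, 97/451)
j=4 picked index 3: u0 ∈ [-43/451, 56/451)
j=5 picked index 3: u0 ∈ [-84/451, 15/451)
j=6 picked index 5: u0 ∈ [-15/451, 29/451)
j=7 picked index 7: u0 ∈ [-1/451, 32/451)
j=8 picked index 8: u0 ∈ [-9/451, 57/451)
j=9 picked index 8: u0 ∈ [-50/451, 16/451)
j=10 picked index 9: u0 ∈ [-25/451, 19/451)
intersection: [3/451, 15/451)

3/451 15/451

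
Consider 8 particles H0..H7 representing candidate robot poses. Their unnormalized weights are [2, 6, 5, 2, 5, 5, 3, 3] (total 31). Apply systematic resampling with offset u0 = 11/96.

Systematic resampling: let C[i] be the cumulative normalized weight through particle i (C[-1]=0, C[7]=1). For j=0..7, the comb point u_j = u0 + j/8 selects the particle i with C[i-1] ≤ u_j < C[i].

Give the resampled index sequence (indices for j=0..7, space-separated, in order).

C = [2/31, 8/31, 13/31, 15/31, 20/31, 25/31, 28/31, 1]
j=0: u_0=11/96 ∈ [2/31, 8/31) → index 1
j=1: u_1=23/96 ∈ [2/31, 8/31) → index 1
j=2: u_2=35/96 ∈ [8/31, 13/31) → index 2
j=3: u_3=47/96 ∈ [15/31, 20/31) → index 4
j=4: u_4=59/96 ∈ [15/31, 20/31) → index 4
j=5: u_5=71/96 ∈ [20/31, 25/31) → index 5
j=6: u_6=83/96 ∈ [25/31, 28/31) → index 6
j=7: u_7=95/96 ∈ [28/31, 1) → index 7

1 1 2 4 4 5 6 7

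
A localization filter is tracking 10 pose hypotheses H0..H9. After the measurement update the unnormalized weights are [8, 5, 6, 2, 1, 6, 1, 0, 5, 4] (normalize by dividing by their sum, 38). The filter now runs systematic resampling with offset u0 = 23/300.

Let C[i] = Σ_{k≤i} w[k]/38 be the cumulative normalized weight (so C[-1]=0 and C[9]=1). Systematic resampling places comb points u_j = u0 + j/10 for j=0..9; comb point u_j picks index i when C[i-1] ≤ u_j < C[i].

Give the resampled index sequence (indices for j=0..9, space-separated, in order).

0 0 1 2 2 4 5 8 8 9

C = [4/19, 13/38, 1/2, 21/38, 11/19, 14/19, 29/38, 29/38, 17/19, 1]
j=0: u_0=23/300 ∈ [0, 4/19) → index 0
j=1: u_1=53/300 ∈ [0, 4/19) → index 0
j=2: u_2=83/300 ∈ [4/19, 13/38) → index 1
j=3: u_3=113/300 ∈ [13/38, 1/2) → index 2
j=4: u_4=143/300 ∈ [13/38, 1/2) → index 2
j=5: u_5=173/300 ∈ [21/38, 11/19) → index 4
j=6: u_6=203/300 ∈ [11/19, 14/19) → index 5
j=7: u_7=233/300 ∈ [29/38, 17/19) → index 8
j=8: u_8=263/300 ∈ [29/38, 17/19) → index 8
j=9: u_9=293/300 ∈ [17/19, 1) → index 9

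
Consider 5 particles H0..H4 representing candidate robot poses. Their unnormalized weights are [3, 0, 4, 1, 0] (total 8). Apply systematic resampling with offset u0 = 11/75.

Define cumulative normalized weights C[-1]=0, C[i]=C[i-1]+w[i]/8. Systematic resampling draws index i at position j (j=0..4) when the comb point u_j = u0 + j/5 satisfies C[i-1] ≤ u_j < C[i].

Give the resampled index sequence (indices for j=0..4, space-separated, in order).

C = [3/8, 3/8, 7/8, 1, 1]
j=0: u_0=11/75 ∈ [0, 3/8) → index 0
j=1: u_1=26/75 ∈ [0, 3/8) → index 0
j=2: u_2=41/75 ∈ [3/8, 7/8) → index 2
j=3: u_3=56/75 ∈ [3/8, 7/8) → index 2
j=4: u_4=71/75 ∈ [7/8, 1) → index 3

0 0 2 2 3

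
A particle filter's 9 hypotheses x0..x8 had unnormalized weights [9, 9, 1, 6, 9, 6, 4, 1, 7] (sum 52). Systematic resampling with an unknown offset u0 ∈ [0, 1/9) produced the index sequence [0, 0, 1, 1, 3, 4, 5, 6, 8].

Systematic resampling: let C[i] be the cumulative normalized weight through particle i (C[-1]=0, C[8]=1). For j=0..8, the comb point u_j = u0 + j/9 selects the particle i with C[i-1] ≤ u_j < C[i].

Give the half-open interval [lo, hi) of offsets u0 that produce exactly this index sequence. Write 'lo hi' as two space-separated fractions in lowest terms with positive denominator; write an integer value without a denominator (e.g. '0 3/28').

C = [9/52, 9/26, 19/52, 25/52, 17/26, 10/13, 11/13, 45/52, 1]
j=0 picked index 0: u0 ∈ [0, 9/52)
j=1 picked index 0: u0 ∈ [-1/9, 29/468)
j=2 picked index 1: u0 ∈ [-23/468, 29/234)
j=3 picked index 1: u0 ∈ [-25/156, 1/78)
j=4 picked index 3: u0 ∈ [-37/468, 17/468)
j=5 picked index 4: u0 ∈ [-35/468, 23/234)
j=6 picked index 5: u0 ∈ [-1/78, 4/39)
j=7 picked index 6: u0 ∈ [-1/117, 8/117)
j=8 picked index 8: u0 ∈ [-11/468, 1/9)
intersection: [0, 1/78)

0 1/78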